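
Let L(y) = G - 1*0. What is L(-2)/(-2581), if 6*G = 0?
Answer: 0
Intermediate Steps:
G = 0 (G = (1/6)*0 = 0)
L(y) = 0 (L(y) = 0 - 1*0 = 0 + 0 = 0)
L(-2)/(-2581) = 0/(-2581) = -1/2581*0 = 0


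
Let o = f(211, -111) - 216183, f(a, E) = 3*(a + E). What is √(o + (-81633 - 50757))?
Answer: 3*I*√38697 ≈ 590.15*I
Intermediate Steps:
f(a, E) = 3*E + 3*a (f(a, E) = 3*(E + a) = 3*E + 3*a)
o = -215883 (o = (3*(-111) + 3*211) - 216183 = (-333 + 633) - 216183 = 300 - 216183 = -215883)
√(o + (-81633 - 50757)) = √(-215883 + (-81633 - 50757)) = √(-215883 - 132390) = √(-348273) = 3*I*√38697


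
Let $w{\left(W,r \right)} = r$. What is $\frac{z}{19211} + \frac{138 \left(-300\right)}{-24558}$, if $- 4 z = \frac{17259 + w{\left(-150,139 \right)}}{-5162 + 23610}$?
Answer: $\frac{4890746881393}{2901155466208} \approx 1.6858$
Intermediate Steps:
$z = - \frac{8699}{36896}$ ($z = - \frac{\left(17259 + 139\right) \frac{1}{-5162 + 23610}}{4} = - \frac{17398 \cdot \frac{1}{18448}}{4} = \left(- \frac{1}{4}\right) \frac{8699}{9224} = - \frac{8699}{36896} \approx -0.23577$)
$\frac{z}{19211} + \frac{138 \left(-300\right)}{-24558} = - \frac{8699}{36896 \cdot 19211} + \frac{138 \left(-300\right)}{-24558} = \left(- \frac{8699}{36896}\right) \frac{1}{19211} - - \frac{6900}{4093} = - \frac{8699}{708809056} + \frac{6900}{4093} = \frac{4890746881393}{2901155466208}$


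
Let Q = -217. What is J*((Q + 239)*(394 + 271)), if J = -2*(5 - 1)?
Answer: -117040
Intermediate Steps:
J = -8 (J = -2*4 = -8)
J*((Q + 239)*(394 + 271)) = -8*(-217 + 239)*(394 + 271) = -176*665 = -8*14630 = -117040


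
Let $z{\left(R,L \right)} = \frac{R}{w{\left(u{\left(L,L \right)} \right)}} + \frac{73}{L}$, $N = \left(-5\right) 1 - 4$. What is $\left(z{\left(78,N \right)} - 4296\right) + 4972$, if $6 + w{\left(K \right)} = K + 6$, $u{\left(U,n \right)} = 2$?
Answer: $\frac{6362}{9} \approx 706.89$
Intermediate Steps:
$w{\left(K \right)} = K$ ($w{\left(K \right)} = -6 + \left(K + 6\right) = -6 + \left(6 + K\right) = K$)
$N = -9$ ($N = -5 - 4 = -9$)
$z{\left(R,L \right)} = \frac{R}{2} + \frac{73}{L}$
$\left(z{\left(78,N \right)} - 4296\right) + 4972 = \left(\left(\frac{1}{2} \cdot 78 + \frac{73}{-9}\right) - 4296\right) + 4972 = \left(\left(39 + 73 \left(- \frac{1}{9}\right)\right) - 4296\right) + 4972 = \left(\left(39 - \frac{73}{9}\right) - 4296\right) + 4972 = \left(\frac{278}{9} - 4296\right) + 4972 = - \frac{38386}{9} + 4972 = \frac{6362}{9}$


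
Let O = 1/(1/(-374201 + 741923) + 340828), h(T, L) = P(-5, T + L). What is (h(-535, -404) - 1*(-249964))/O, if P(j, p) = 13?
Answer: 31329605865312209/367722 ≈ 8.5199e+10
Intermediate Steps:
h(T, L) = 13
O = 367722/125329953817 (O = 1/(1/367722 + 340828) = 1/(125329953817/367722) = 367722/125329953817 ≈ 2.9340e-6)
(h(-535, -404) - 1*(-249964))/O = (13 - 1*(-249964))/(367722/125329953817) = (13 + 249964)*(125329953817/367722) = 249977*(125329953817/367722) = 31329605865312209/367722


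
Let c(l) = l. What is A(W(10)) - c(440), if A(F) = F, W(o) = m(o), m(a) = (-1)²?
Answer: -439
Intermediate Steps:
m(a) = 1
W(o) = 1
A(W(10)) - c(440) = 1 - 1*440 = 1 - 440 = -439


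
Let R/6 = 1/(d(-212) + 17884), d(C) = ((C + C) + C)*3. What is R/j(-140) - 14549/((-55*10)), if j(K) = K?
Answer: 1627043603/61507600 ≈ 26.453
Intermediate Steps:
d(C) = 9*C (d(C) = (2*C + C)*3 = (3*C)*3 = 9*C)
R = 3/7988 (R = 6/(9*(-212) + 17884) = 6/(-1908 + 17884) = 6/15976 = 6*(1/15976) = 3/7988 ≈ 0.00037556)
R/j(-140) - 14549/((-55*10)) = (3/7988)/(-140) - 14549/((-55*10)) = (3/7988)*(-1/140) - 14549/(-550) = -3/1118320 - 14549*(-1/550) = -3/1118320 + 14549/550 = 1627043603/61507600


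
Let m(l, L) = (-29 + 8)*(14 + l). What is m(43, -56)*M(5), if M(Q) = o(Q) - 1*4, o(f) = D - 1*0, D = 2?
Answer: 2394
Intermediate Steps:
o(f) = 2 (o(f) = 2 - 1*0 = 2 + 0 = 2)
m(l, L) = -294 - 21*l (m(l, L) = -21*(14 + l) = -294 - 21*l)
M(Q) = -2 (M(Q) = 2 - 1*4 = 2 - 4 = -2)
m(43, -56)*M(5) = (-294 - 21*43)*(-2) = (-294 - 903)*(-2) = -1197*(-2) = 2394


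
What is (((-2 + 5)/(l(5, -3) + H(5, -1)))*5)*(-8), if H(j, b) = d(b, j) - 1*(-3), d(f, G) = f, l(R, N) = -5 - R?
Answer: 15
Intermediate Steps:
H(j, b) = 3 + b (H(j, b) = b - 1*(-3) = b + 3 = 3 + b)
(((-2 + 5)/(l(5, -3) + H(5, -1)))*5)*(-8) = (((-2 + 5)/((-5 - 1*5) + (3 - 1)))*5)*(-8) = ((3/((-5 - 5) + 2))*5)*(-8) = ((3/(-10 + 2))*5)*(-8) = ((3/(-8))*5)*(-8) = ((3*(-⅛))*5)*(-8) = -3/8*5*(-8) = -15/8*(-8) = 15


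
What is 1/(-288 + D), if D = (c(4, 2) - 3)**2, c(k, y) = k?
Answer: -1/287 ≈ -0.0034843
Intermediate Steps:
D = 1 (D = (4 - 3)**2 = 1**2 = 1)
1/(-288 + D) = 1/(-288 + 1) = 1/(-287) = -1/287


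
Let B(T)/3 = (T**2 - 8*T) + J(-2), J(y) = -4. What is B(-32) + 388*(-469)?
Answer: -178144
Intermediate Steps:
B(T) = -12 - 24*T + 3*T**2 (B(T) = 3*((T**2 - 8*T) - 4) = 3*(-4 + T**2 - 8*T) = -12 - 24*T + 3*T**2)
B(-32) + 388*(-469) = (-12 - 24*(-32) + 3*(-32)**2) + 388*(-469) = (-12 + 768 + 3*1024) - 181972 = (-12 + 768 + 3072) - 181972 = 3828 - 181972 = -178144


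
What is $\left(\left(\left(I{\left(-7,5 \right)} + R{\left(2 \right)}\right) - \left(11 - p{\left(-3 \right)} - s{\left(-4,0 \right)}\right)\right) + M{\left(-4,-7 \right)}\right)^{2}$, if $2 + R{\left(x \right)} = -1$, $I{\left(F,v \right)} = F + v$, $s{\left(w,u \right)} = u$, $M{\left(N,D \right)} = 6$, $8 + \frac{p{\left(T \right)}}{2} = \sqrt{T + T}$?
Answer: $652 - 104 i \sqrt{6} \approx 652.0 - 254.75 i$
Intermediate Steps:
$p{\left(T \right)} = -16 + 2 \sqrt{2} \sqrt{T}$ ($p{\left(T \right)} = -16 + 2 \sqrt{T + T} = -16 + 2 \sqrt{2 T} = -16 + 2 \sqrt{2} \sqrt{T}$)
$R{\left(x \right)} = -3$ ($R{\left(x \right)} = -2 - 1 = -3$)
$\left(\left(\left(I{\left(-7,5 \right)} + R{\left(2 \right)}\right) - \left(11 - p{\left(-3 \right)} - s{\left(-4,0 \right)}\right)\right) + M{\left(-4,-7 \right)}\right)^{2} = \left(\left(\left(\left(-7 + 5\right) - 3\right) - \left(27 - 2 \sqrt{2} \sqrt{-3}\right)\right) + 6\right)^{2} = \left(\left(\left(-2 - 3\right) - \left(27 - 2 \sqrt{2} i \sqrt{3}\right)\right) + 6\right)^{2} = \left(\left(-5 - \left(27 - 2 i \sqrt{6}\right)\right) + 6\right)^{2} = \left(\left(-32 + 2 i \sqrt{6}\right) + 6\right)^{2} = \left(-26 + 2 i \sqrt{6}\right)^{2}$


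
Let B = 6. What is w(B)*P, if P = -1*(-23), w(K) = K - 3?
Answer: 69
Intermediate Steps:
w(K) = -3 + K
P = 23
w(B)*P = (-3 + 6)*23 = 3*23 = 69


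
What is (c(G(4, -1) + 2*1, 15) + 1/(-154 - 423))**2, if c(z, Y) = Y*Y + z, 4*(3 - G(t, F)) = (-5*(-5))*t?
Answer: 13991104656/332929 ≈ 42024.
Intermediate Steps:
G(t, F) = 3 - 25*t/4 (G(t, F) = 3 - (-5*(-5))*t/4 = 3 - 25*t/4)
c(z, Y) = z + Y**2 (c(z, Y) = Y**2 + z = z + Y**2)
(c(G(4, -1) + 2*1, 15) + 1/(-154 - 423))**2 = ((((3 - 25/4*4) + 2*1) + 15**2) + 1/(-154 - 423))**2 = ((((3 - 25) + 2) + 225) + 1/(-577))**2 = (((-22 + 2) + 225) - 1/577)**2 = ((-20 + 225) - 1/577)**2 = (205 - 1/577)**2 = (118284/577)**2 = 13991104656/332929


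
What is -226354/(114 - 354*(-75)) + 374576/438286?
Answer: -22305023695/2921614476 ≈ -7.6345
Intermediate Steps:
-226354/(114 - 354*(-75)) + 374576/438286 = -226354/(114 + 26550) + 374576*(1/438286) = -226354/26664 + 187288/219143 = -226354*1/26664 + 187288/219143 = -113177/13332 + 187288/219143 = -22305023695/2921614476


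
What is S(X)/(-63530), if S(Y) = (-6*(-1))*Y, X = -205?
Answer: 123/6353 ≈ 0.019361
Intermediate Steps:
S(Y) = 6*Y
S(X)/(-63530) = (6*(-205))/(-63530) = -1230*(-1/63530) = 123/6353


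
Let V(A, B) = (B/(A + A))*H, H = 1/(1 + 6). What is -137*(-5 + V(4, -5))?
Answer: 39045/56 ≈ 697.23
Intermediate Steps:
H = ⅐ (H = 1/7 = ⅐ ≈ 0.14286)
V(A, B) = B/(14*A) (V(A, B) = (B/(A + A))*(⅐) = (B/((2*A)))*(⅐) = (B*(1/(2*A)))*(⅐) = (B/(2*A))*(⅐) = B/(14*A))
-137*(-5 + V(4, -5)) = -137*(-5 + (1/14)*(-5)/4) = -137*(-5 + (1/14)*(-5)*(¼)) = -137*(-5 - 5/56) = -137*(-285/56) = 39045/56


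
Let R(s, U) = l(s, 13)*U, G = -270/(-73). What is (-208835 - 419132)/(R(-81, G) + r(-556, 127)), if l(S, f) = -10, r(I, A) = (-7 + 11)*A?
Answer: -45841591/34384 ≈ -1333.2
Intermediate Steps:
r(I, A) = 4*A
G = 270/73 (G = -270*(-1/73) = 270/73 ≈ 3.6986)
R(s, U) = -10*U
(-208835 - 419132)/(R(-81, G) + r(-556, 127)) = (-208835 - 419132)/(-10*270/73 + 4*127) = -627967/(-2700/73 + 508) = -627967/34384/73 = -627967*73/34384 = -45841591/34384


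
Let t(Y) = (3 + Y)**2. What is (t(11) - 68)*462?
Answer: 59136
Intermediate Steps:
(t(11) - 68)*462 = ((3 + 11)**2 - 68)*462 = (14**2 - 68)*462 = (196 - 68)*462 = 128*462 = 59136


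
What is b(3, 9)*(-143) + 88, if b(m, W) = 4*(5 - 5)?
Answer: 88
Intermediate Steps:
b(m, W) = 0 (b(m, W) = 4*0 = 0)
b(3, 9)*(-143) + 88 = 0*(-143) + 88 = 0 + 88 = 88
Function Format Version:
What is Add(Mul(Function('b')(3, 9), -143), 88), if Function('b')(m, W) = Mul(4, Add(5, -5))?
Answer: 88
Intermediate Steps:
Function('b')(m, W) = 0 (Function('b')(m, W) = Mul(4, 0) = 0)
Add(Mul(Function('b')(3, 9), -143), 88) = Add(Mul(0, -143), 88) = Add(0, 88) = 88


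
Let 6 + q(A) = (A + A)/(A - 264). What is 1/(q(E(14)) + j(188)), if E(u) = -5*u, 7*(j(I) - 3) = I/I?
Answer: -1169/2850 ≈ -0.41018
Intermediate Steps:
j(I) = 22/7 (j(I) = 3 + (I/I)/7 = 3 + (⅐)*1 = 3 + ⅐ = 22/7)
q(A) = -6 + 2*A/(-264 + A) (q(A) = -6 + (A + A)/(A - 264) = -6 + (2*A)/(-264 + A) = -6 + 2*A/(-264 + A))
1/(q(E(14)) + j(188)) = 1/(4*(396 - (-5)*14)/(-264 - 5*14) + 22/7) = 1/(4*(396 - 1*(-70))/(-264 - 70) + 22/7) = 1/(4*(396 + 70)/(-334) + 22/7) = 1/(4*(-1/334)*466 + 22/7) = 1/(-932/167 + 22/7) = 1/(-2850/1169) = -1169/2850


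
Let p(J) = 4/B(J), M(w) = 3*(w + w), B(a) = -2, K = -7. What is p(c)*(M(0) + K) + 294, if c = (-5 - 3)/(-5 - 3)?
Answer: 308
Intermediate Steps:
M(w) = 6*w (M(w) = 3*(2*w) = 6*w)
c = 1 (c = -8/(-8) = -8*(-⅛) = 1)
p(J) = -2 (p(J) = 4/(-2) = 4*(-½) = -2)
p(c)*(M(0) + K) + 294 = -2*(6*0 - 7) + 294 = -2*(0 - 7) + 294 = -2*(-7) + 294 = 14 + 294 = 308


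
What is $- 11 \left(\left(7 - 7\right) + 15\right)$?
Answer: $-165$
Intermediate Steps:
$- 11 \left(\left(7 - 7\right) + 15\right) = - 11 \left(0 + 15\right) = \left(-11\right) 15 = -165$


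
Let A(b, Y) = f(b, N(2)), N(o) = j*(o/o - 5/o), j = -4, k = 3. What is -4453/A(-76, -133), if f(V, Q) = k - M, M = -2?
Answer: -4453/5 ≈ -890.60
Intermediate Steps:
N(o) = -4 + 20/o (N(o) = -4*(o/o - 5/o) = -4*(1 - 5/o) = -4 + 20/o)
f(V, Q) = 5 (f(V, Q) = 3 - 1*(-2) = 3 + 2 = 5)
A(b, Y) = 5
-4453/A(-76, -133) = -4453/5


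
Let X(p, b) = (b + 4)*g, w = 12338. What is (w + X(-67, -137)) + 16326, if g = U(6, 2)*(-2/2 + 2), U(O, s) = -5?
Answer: 29329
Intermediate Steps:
g = -5 (g = -5*(-2/2 + 2) = -5*(-2*½ + 2) = -5*(-1 + 2) = -5*1 = -5)
X(p, b) = -20 - 5*b (X(p, b) = (b + 4)*(-5) = (4 + b)*(-5) = -20 - 5*b)
(w + X(-67, -137)) + 16326 = (12338 + (-20 - 5*(-137))) + 16326 = (12338 + (-20 + 685)) + 16326 = (12338 + 665) + 16326 = 13003 + 16326 = 29329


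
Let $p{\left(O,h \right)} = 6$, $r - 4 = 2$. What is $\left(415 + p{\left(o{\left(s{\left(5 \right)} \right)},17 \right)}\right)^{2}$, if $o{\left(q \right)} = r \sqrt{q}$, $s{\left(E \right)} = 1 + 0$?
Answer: $177241$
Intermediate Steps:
$r = 6$ ($r = 4 + 2 = 6$)
$s{\left(E \right)} = 1$
$o{\left(q \right)} = 6 \sqrt{q}$
$\left(415 + p{\left(o{\left(s{\left(5 \right)} \right)},17 \right)}\right)^{2} = \left(415 + 6\right)^{2} = 421^{2} = 177241$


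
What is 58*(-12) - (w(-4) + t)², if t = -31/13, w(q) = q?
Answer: -124513/169 ≈ -736.76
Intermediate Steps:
t = -31/13 (t = -31*1/13 = -31/13 ≈ -2.3846)
58*(-12) - (w(-4) + t)² = 58*(-12) - (-4 - 31/13)² = -696 - (-83/13)² = -696 - 1*6889/169 = -696 - 6889/169 = -124513/169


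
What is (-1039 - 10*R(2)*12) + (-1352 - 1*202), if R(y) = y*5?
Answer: -3793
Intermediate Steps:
R(y) = 5*y
(-1039 - 10*R(2)*12) + (-1352 - 1*202) = (-1039 - 50*2*12) + (-1352 - 1*202) = (-1039 - 10*10*12) + (-1352 - 202) = (-1039 - 100*12) - 1554 = (-1039 - 1200) - 1554 = -2239 - 1554 = -3793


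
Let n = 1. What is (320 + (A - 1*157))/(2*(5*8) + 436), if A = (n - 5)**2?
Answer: 179/516 ≈ 0.34690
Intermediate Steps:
A = 16 (A = (1 - 5)**2 = (-4)**2 = 16)
(320 + (A - 1*157))/(2*(5*8) + 436) = (320 + (16 - 1*157))/(2*(5*8) + 436) = (320 + (16 - 157))/(2*40 + 436) = (320 - 141)/(80 + 436) = 179/516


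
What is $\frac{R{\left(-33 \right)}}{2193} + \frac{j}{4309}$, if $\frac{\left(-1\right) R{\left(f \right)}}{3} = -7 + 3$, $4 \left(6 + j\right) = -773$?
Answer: $- \frac{513663}{12599516} \approx -0.040768$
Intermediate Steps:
$j = - \frac{797}{4}$ ($j = -6 + \frac{1}{4} \left(-773\right) = -6 - \frac{773}{4} = - \frac{797}{4} \approx -199.25$)
$R{\left(f \right)} = 12$ ($R{\left(f \right)} = - 3 \left(-7 + 3\right) = \left(-3\right) \left(-4\right) = 12$)
$\frac{R{\left(-33 \right)}}{2193} + \frac{j}{4309} = \frac{12}{2193} - \frac{797}{4 \cdot 4309} = 12 \cdot \frac{1}{2193} - \frac{797}{17236} = \frac{4}{731} - \frac{797}{17236} = - \frac{513663}{12599516}$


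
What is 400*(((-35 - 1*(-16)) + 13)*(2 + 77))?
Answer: -189600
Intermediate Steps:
400*(((-35 - 1*(-16)) + 13)*(2 + 77)) = 400*(((-35 + 16) + 13)*79) = 400*((-19 + 13)*79) = 400*(-6*79) = 400*(-474) = -189600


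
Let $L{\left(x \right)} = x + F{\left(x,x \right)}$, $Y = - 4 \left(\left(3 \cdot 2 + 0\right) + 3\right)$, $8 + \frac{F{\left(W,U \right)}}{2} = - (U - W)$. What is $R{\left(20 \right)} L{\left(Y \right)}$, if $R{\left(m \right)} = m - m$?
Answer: $0$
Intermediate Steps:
$R{\left(m \right)} = 0$
$F{\left(W,U \right)} = -16 - 2 U + 2 W$ ($F{\left(W,U \right)} = -16 + 2 \left(- (U - W)\right) = -16 + 2 \left(W - U\right) = -16 - \left(- 2 W + 2 U\right) = -16 - 2 U + 2 W$)
$Y = -36$ ($Y = - 4 \left(\left(6 + 0\right) + 3\right) = - 4 \left(6 + 3\right) = \left(-4\right) 9 = -36$)
$L{\left(x \right)} = -16 + x$ ($L{\left(x \right)} = x - 16 = -16 + x$)
$R{\left(20 \right)} L{\left(Y \right)} = 0 \left(-16 - 36\right) = 0 \left(-52\right) = 0$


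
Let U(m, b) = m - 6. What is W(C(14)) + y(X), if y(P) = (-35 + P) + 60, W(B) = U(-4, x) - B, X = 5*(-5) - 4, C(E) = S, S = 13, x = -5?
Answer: -27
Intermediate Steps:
C(E) = 13
U(m, b) = -6 + m
X = -29 (X = -25 - 4 = -29)
W(B) = -10 - B (W(B) = (-6 - 4) - B = -10 - B)
y(P) = 25 + P
W(C(14)) + y(X) = (-10 - 1*13) + (25 - 29) = (-10 - 13) - 4 = -23 - 4 = -27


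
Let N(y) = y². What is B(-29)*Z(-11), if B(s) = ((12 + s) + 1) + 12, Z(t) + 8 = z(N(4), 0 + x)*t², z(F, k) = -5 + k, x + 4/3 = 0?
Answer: 9292/3 ≈ 3097.3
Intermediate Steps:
x = -4/3 (x = -4/3 + 0 = -4/3 ≈ -1.3333)
Z(t) = -8 - 19*t²/3 (Z(t) = -8 + (-5 + (0 - 4/3))*t² = -8 + (-5 - 4/3)*t² = -8 - 19*t²/3)
B(s) = 25 + s (B(s) = (13 + s) + 12 = 25 + s)
B(-29)*Z(-11) = (25 - 29)*(-8 - 19/3*(-11)²) = -4*(-8 - 19/3*121) = -4*(-8 - 2299/3) = -4*(-2323/3) = 9292/3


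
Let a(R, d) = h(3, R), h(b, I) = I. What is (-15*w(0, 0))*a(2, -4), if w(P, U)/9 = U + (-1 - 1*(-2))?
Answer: -270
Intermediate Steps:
a(R, d) = R
w(P, U) = 9 + 9*U (w(P, U) = 9*(U + (-1 - 1*(-2))) = 9*(U + (-1 + 2)) = 9*(U + 1) = 9*(1 + U) = 9 + 9*U)
(-15*w(0, 0))*a(2, -4) = -15*(9 + 9*0)*2 = -15*(9 + 0)*2 = -15*9*2 = -135*2 = -270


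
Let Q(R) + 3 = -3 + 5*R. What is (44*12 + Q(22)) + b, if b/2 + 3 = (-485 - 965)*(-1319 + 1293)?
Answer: 76026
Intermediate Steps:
Q(R) = -6 + 5*R (Q(R) = -3 + (-3 + 5*R) = -6 + 5*R)
b = 75394 (b = -6 + 2*((-485 - 965)*(-1319 + 1293)) = -6 + 2*(-1450*(-26)) = -6 + 2*37700 = -6 + 75400 = 75394)
(44*12 + Q(22)) + b = (44*12 + (-6 + 5*22)) + 75394 = (528 + (-6 + 110)) + 75394 = (528 + 104) + 75394 = 632 + 75394 = 76026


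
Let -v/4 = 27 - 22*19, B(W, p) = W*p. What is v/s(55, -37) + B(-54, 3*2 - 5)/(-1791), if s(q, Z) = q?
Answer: 311566/10945 ≈ 28.467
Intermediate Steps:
v = 1564 (v = -4*(27 - 22*19) = -4*(27 - 418) = -4*(-391) = 1564)
v/s(55, -37) + B(-54, 3*2 - 5)/(-1791) = 1564/55 - 54*(3*2 - 5)/(-1791) = 1564*(1/55) - 54*(6 - 5)*(-1/1791) = 1564/55 - 54*1*(-1/1791) = 1564/55 - 54*(-1/1791) = 1564/55 + 6/199 = 311566/10945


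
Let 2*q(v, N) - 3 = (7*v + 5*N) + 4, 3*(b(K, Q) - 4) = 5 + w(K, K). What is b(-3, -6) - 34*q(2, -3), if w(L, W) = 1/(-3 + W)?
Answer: -1735/18 ≈ -96.389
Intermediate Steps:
b(K, Q) = 17/3 + 1/(3*(-3 + K)) (b(K, Q) = 4 + (5 + 1/(-3 + K))/3 = 4 + (5/3 + 1/(3*(-3 + K))) = 17/3 + 1/(3*(-3 + K)))
q(v, N) = 7/2 + 5*N/2 + 7*v/2 (q(v, N) = 3/2 + ((7*v + 5*N) + 4)/2 = 3/2 + ((5*N + 7*v) + 4)/2 = 3/2 + (4 + 5*N + 7*v)/2 = 3/2 + (2 + 5*N/2 + 7*v/2) = 7/2 + 5*N/2 + 7*v/2)
b(-3, -6) - 34*q(2, -3) = (-50 + 17*(-3))/(3*(-3 - 3)) - 34*(7/2 + (5/2)*(-3) + (7/2)*2) = (⅓)*(-50 - 51)/(-6) - 34*(7/2 - 15/2 + 7) = (⅓)*(-⅙)*(-101) - 34*3 = 101/18 - 102 = -1735/18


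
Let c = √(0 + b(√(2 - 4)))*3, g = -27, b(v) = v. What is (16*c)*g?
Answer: -1296*2^(¼)*√I ≈ -1089.8 - 1089.8*I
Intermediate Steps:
c = 3*2^(¼)*√I (c = √(0 + √(2 - 4))*3 = √(0 + √(-2))*3 = √(0 + I*√2)*3 = √(I*√2)*3 = (2^(¼)*√I)*3 = 3*2^(¼)*√I ≈ 2.5227 + 2.5227*I)
(16*c)*g = (16*(3*2^(¼)*√I))*(-27) = (48*2^(¼)*√I)*(-27) = -1296*2^(¼)*√I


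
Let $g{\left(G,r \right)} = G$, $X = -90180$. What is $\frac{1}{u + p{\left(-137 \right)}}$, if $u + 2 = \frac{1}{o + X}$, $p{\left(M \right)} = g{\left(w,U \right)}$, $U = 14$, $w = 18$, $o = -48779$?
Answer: $\frac{138959}{2223343} \approx 0.0625$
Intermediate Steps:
$p{\left(M \right)} = 18$
$u = - \frac{277919}{138959}$ ($u = -2 + \frac{1}{-48779 - 90180} = -2 + \frac{1}{-138959} = -2 - \frac{1}{138959} = - \frac{277919}{138959} \approx -2.0$)
$\frac{1}{u + p{\left(-137 \right)}} = \frac{1}{- \frac{277919}{138959} + 18} = \frac{1}{\frac{2223343}{138959}} = \frac{138959}{2223343}$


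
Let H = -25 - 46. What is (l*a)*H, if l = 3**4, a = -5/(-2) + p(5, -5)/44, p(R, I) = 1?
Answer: -638361/44 ≈ -14508.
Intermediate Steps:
H = -71
a = 111/44 (a = -5/(-2) + 1/44 = -5*(-1/2) + 1*(1/44) = 5/2 + 1/44 = 111/44 ≈ 2.5227)
l = 81
(l*a)*H = (81*(111/44))*(-71) = (8991/44)*(-71) = -638361/44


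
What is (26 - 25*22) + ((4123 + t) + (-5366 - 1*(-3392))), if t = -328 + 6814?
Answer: 8111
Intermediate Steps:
t = 6486
(26 - 25*22) + ((4123 + t) + (-5366 - 1*(-3392))) = (26 - 25*22) + ((4123 + 6486) + (-5366 - 1*(-3392))) = (26 - 550) + (10609 + (-5366 + 3392)) = -524 + (10609 - 1974) = -524 + 8635 = 8111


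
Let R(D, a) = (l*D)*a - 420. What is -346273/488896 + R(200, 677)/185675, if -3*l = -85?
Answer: 1086641067443/54465458880 ≈ 19.951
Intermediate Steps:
l = 85/3 (l = -⅓*(-85) = 85/3 ≈ 28.333)
R(D, a) = -420 + 85*D*a/3 (R(D, a) = (85*D/3)*a - 420 = 85*D*a/3 - 420 = -420 + 85*D*a/3)
-346273/488896 + R(200, 677)/185675 = -346273/488896 + (-420 + (85/3)*200*677)/185675 = -346273*1/488896 + (-420 + 11509000/3)*(1/185675) = -346273/488896 + (11507740/3)*(1/185675) = -346273/488896 + 2301548/111405 = 1086641067443/54465458880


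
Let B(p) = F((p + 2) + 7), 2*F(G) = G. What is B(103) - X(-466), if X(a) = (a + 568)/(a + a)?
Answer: 26147/466 ≈ 56.109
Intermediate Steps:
F(G) = G/2
B(p) = 9/2 + p/2 (B(p) = ((p + 2) + 7)/2 = ((2 + p) + 7)/2 = (9 + p)/2 = 9/2 + p/2)
X(a) = (568 + a)/(2*a) (X(a) = (568 + a)/((2*a)) = (568 + a)*(1/(2*a)) = (568 + a)/(2*a))
B(103) - X(-466) = (9/2 + (½)*103) - (568 - 466)/(2*(-466)) = (9/2 + 103/2) - (-1)*102/(2*466) = 56 - 1*(-51/466) = 56 + 51/466 = 26147/466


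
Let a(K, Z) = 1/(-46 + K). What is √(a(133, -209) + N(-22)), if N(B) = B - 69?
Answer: 2*I*√172173/87 ≈ 9.5388*I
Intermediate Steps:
N(B) = -69 + B
√(a(133, -209) + N(-22)) = √(1/(-46 + 133) + (-69 - 22)) = √(1/87 - 91) = √(-7916/87) = 2*I*√172173/87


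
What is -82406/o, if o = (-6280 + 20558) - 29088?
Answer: 41203/7405 ≈ 5.5642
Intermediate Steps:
o = -14810 (o = 14278 - 29088 = -14810)
-82406/o = -82406/(-14810) = -82406*(-1/14810) = 41203/7405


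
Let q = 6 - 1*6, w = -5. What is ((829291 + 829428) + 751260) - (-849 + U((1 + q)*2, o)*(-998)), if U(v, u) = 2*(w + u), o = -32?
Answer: 2336976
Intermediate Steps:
q = 0 (q = 6 - 6 = 0)
U(v, u) = -10 + 2*u (U(v, u) = 2*(-5 + u) = -10 + 2*u)
((829291 + 829428) + 751260) - (-849 + U((1 + q)*2, o)*(-998)) = ((829291 + 829428) + 751260) - (-849 + (-10 + 2*(-32))*(-998)) = (1658719 + 751260) - (-849 + (-10 - 64)*(-998)) = 2409979 - (-849 - 74*(-998)) = 2409979 - (-849 + 73852) = 2409979 - 1*73003 = 2409979 - 73003 = 2336976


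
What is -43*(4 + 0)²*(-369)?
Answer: 253872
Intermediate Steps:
-43*(4 + 0)²*(-369) = -43*4²*(-369) = -688*(-369) = -43*(-5904) = 253872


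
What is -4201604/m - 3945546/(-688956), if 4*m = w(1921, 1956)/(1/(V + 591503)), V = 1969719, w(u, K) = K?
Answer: 411554606410937/71906197517454 ≈ 5.7235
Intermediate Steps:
m = 1252437558 (m = (1956/(1/(1969719 + 591503)))/4 = (1956/(1/2561222))/4 = (1956*2561222)/4 = (¼)*5009750232 = 1252437558)
-4201604/m - 3945546/(-688956) = -4201604/1252437558 - 3945546/(-688956) = -4201604*1/1252437558 - 3945546*(-1/688956) = -2100802/626218779 + 657591/114826 = 411554606410937/71906197517454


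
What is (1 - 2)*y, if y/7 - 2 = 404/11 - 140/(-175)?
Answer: -15218/55 ≈ -276.69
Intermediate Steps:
y = 15218/55 (y = 14 + 7*(404/11 - 140/(-175)) = 14 + 7*(404*(1/11) - 140*(-1/175)) = 14 + 7*(404/11 + ⅘) = 14 + 7*(2064/55) = 14 + 14448/55 = 15218/55 ≈ 276.69)
(1 - 2)*y = (1 - 2)*(15218/55) = -1*15218/55 = -15218/55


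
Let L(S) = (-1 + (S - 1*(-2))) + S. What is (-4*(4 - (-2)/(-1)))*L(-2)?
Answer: 24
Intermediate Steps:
L(S) = 1 + 2*S (L(S) = (-1 + (S + 2)) + S = (-1 + (2 + S)) + S = (1 + S) + S = 1 + 2*S)
(-4*(4 - (-2)/(-1)))*L(-2) = (-4*(4 - (-2)/(-1)))*(1 + 2*(-2)) = (-4*(4 - (-2)*(-1)))*(1 - 4) = -4*(4 - 1*2)*(-3) = -4*(4 - 2)*(-3) = -4*2*(-3) = -8*(-3) = 24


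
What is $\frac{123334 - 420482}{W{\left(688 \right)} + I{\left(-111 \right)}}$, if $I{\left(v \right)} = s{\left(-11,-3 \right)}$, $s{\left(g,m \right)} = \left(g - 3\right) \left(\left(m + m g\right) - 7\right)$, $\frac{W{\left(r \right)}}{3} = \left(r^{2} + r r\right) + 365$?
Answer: $- \frac{297148}{2840837} \approx -0.1046$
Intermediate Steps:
$W{\left(r \right)} = 1095 + 6 r^{2}$ ($W{\left(r \right)} = 3 \left(\left(r^{2} + r r\right) + 365\right) = 3 \left(\left(r^{2} + r^{2}\right) + 365\right) = 3 \left(2 r^{2} + 365\right) = 3 \left(365 + 2 r^{2}\right) = 1095 + 6 r^{2}$)
$s{\left(g,m \right)} = \left(-3 + g\right) \left(-7 + m + g m\right)$ ($s{\left(g,m \right)} = \left(-3 + g\right) \left(\left(m + g m\right) - 7\right) = \left(-3 + g\right) \left(-7 + m + g m\right)$)
$I{\left(v \right)} = -322$ ($I{\left(v \right)} = 21 - -77 - -9 - 3 \left(-11\right)^{2} - \left(-22\right) \left(-3\right) = 21 + 77 + 9 - 363 - 66 = -322$)
$\frac{123334 - 420482}{W{\left(688 \right)} + I{\left(-111 \right)}} = \frac{123334 - 420482}{\left(1095 + 6 \cdot 688^{2}\right) - 322} = - \frac{297148}{\left(1095 + 6 \cdot 473344\right) - 322} = - \frac{297148}{\left(1095 + 2840064\right) - 322} = - \frac{297148}{2841159 - 322} = - \frac{297148}{2840837}$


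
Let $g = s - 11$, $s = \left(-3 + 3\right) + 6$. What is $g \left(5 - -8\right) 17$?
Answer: $-1105$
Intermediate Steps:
$s = 6$ ($s = 0 + 6 = 6$)
$g = -5$ ($g = 6 - 11 = -5$)
$g \left(5 - -8\right) 17 = - 5 \left(5 - -8\right) 17 = - 5 \left(5 + 8\right) 17 = \left(-5\right) 13 \cdot 17 = \left(-65\right) 17 = -1105$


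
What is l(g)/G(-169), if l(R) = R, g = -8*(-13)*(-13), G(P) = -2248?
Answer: 169/281 ≈ 0.60142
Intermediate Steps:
g = -1352 (g = 104*(-13) = -1352)
l(g)/G(-169) = -1352/(-2248) = -1352*(-1/2248) = 169/281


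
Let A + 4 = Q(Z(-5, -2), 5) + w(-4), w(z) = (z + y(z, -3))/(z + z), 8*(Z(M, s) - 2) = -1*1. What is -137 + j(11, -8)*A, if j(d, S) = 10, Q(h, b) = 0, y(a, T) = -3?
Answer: -673/4 ≈ -168.25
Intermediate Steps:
Z(M, s) = 15/8 (Z(M, s) = 2 + (-1*1)/8 = 2 + (⅛)*(-1) = 2 - ⅛ = 15/8)
w(z) = (-3 + z)/(2*z) (w(z) = (z - 3)/(z + z) = (-3 + z)/((2*z)) = (-3 + z)*(1/(2*z)) = (-3 + z)/(2*z))
A = -25/8 (A = -4 + (0 + (½)*(-3 - 4)/(-4)) = -4 + (0 + (½)*(-¼)*(-7)) = -4 + (0 + 7/8) = -4 + 7/8 = -25/8 ≈ -3.1250)
-137 + j(11, -8)*A = -137 + 10*(-25/8) = -137 - 125/4 = -673/4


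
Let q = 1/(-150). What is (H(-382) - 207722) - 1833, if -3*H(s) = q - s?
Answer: -94357049/450 ≈ -2.0968e+5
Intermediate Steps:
q = -1/150 ≈ -0.0066667
H(s) = 1/450 + s/3 (H(s) = -(-1/150 - s)/3 = 1/450 + s/3)
(H(-382) - 207722) - 1833 = ((1/450 + (⅓)*(-382)) - 207722) - 1833 = ((1/450 - 382/3) - 207722) - 1833 = (-57299/450 - 207722) - 1833 = -93532199/450 - 1833 = -94357049/450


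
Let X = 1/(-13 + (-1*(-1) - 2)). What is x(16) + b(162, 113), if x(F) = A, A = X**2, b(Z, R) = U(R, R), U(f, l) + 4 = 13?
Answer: 1765/196 ≈ 9.0051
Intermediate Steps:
U(f, l) = 9 (U(f, l) = -4 + 13 = 9)
b(Z, R) = 9
X = -1/14 (X = 1/(-13 + (1 - 2)) = 1/(-13 - 1) = 1/(-14) = -1/14 ≈ -0.071429)
A = 1/196 (A = (-1/14)**2 = 1/196 ≈ 0.0051020)
x(F) = 1/196
x(16) + b(162, 113) = 1/196 + 9 = 1765/196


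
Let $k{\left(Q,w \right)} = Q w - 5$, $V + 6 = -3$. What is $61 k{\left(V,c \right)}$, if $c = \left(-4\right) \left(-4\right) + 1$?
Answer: $-9638$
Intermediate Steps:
$V = -9$ ($V = -6 - 3 = -9$)
$c = 17$ ($c = 16 + 1 = 17$)
$k{\left(Q,w \right)} = -5 + Q w$
$61 k{\left(V,c \right)} = 61 \left(-5 - 153\right) = 61 \left(-158\right) = -9638$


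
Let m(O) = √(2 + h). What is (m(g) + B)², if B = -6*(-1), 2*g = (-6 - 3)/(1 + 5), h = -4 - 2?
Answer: 32 + 24*I ≈ 32.0 + 24.0*I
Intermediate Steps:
h = -6
g = -¾ (g = ((-6 - 3)/(1 + 5))/2 = (-9/6)/2 = (-9*⅙)/2 = (½)*(-3/2) = -¾ ≈ -0.75000)
B = 6
m(O) = 2*I (m(O) = √(2 - 6) = √(-4) = 2*I)
(m(g) + B)² = (2*I + 6)² = (6 + 2*I)²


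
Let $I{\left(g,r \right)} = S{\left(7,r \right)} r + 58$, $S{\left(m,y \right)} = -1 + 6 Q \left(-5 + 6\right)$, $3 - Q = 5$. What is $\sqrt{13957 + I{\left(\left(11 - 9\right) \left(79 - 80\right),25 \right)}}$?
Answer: $37 \sqrt{10} \approx 117.0$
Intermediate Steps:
$Q = -2$ ($Q = 3 - 5 = -2$)
$S{\left(m,y \right)} = -13$ ($S{\left(m,y \right)} = -1 + 6 \left(- 2 \left(-5 + 6\right)\right) = -1 + 6 \left(\left(-2\right) 1\right) = -1 + 6 \left(-2\right) = -1 - 12 = -13$)
$I{\left(g,r \right)} = 58 - 13 r$ ($I{\left(g,r \right)} = - 13 r + 58 = 58 - 13 r$)
$\sqrt{13957 + I{\left(\left(11 - 9\right) \left(79 - 80\right),25 \right)}} = \sqrt{13957 + \left(58 - 325\right)} = \sqrt{13957 - 267} = \sqrt{13690} = 37 \sqrt{10}$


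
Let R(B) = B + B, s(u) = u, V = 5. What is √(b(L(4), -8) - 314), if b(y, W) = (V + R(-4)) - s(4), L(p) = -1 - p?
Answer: I*√321 ≈ 17.916*I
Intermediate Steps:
R(B) = 2*B
b(y, W) = -7 (b(y, W) = (5 + 2*(-4)) - 1*4 = (5 - 8) - 4 = -3 - 4 = -7)
√(b(L(4), -8) - 314) = √(-7 - 314) = √(-321) = I*√321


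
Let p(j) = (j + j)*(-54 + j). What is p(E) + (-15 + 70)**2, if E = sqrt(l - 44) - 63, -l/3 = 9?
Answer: 17625 - 360*I*sqrt(71) ≈ 17625.0 - 3033.4*I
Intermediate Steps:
l = -27 (l = -3*9 = -27)
E = -63 + I*sqrt(71) (E = sqrt(-27 - 44) - 63 = sqrt(-71) - 63 = I*sqrt(71) - 63 = -63 + I*sqrt(71) ≈ -63.0 + 8.4261*I)
p(j) = 2*j*(-54 + j) (p(j) = (2*j)*(-54 + j) = 2*j*(-54 + j))
p(E) + (-15 + 70)**2 = 2*(-63 + I*sqrt(71))*(-54 + (-63 + I*sqrt(71))) + (-15 + 70)**2 = 2*(-63 + I*sqrt(71))*(-117 + I*sqrt(71)) + 55**2 = 2*(-117 + I*sqrt(71))*(-63 + I*sqrt(71)) + 3025 = 3025 + 2*(-117 + I*sqrt(71))*(-63 + I*sqrt(71))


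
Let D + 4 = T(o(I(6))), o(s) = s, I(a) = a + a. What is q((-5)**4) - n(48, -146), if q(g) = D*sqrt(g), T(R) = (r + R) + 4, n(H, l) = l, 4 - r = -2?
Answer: 596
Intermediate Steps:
r = 6 (r = 4 - 1*(-2) = 4 + 2 = 6)
I(a) = 2*a
T(R) = 10 + R (T(R) = (6 + R) + 4 = 10 + R)
D = 18 (D = -4 + (10 + 2*6) = -4 + (10 + 12) = -4 + 22 = 18)
q(g) = 18*sqrt(g)
q((-5)**4) - n(48, -146) = 18*sqrt((-5)**4) - 1*(-146) = 18*sqrt(625) + 146 = 18*25 + 146 = 450 + 146 = 596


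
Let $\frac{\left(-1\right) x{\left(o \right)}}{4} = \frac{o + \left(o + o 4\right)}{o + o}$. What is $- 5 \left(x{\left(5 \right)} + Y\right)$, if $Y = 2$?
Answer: $50$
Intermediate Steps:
$x{\left(o \right)} = -12$ ($x{\left(o \right)} = - 4 \frac{o + \left(o + o 4\right)}{o + o} = - 4 \frac{o + \left(o + 4 o\right)}{2 o} = - 4 \left(o + 5 o\right) \frac{1}{2 o} = - 4 \cdot 6 o \frac{1}{2 o} = \left(-4\right) 3 = -12$)
$- 5 \left(x{\left(5 \right)} + Y\right) = - 5 \left(-12 + 2\right) = \left(-5\right) \left(-10\right) = 50$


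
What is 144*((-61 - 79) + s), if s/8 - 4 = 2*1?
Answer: -13248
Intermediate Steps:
s = 48 (s = 32 + 8*(2*1) = 32 + 8*2 = 32 + 16 = 48)
144*((-61 - 79) + s) = 144*((-61 - 79) + 48) = 144*(-140 + 48) = 144*(-92) = -13248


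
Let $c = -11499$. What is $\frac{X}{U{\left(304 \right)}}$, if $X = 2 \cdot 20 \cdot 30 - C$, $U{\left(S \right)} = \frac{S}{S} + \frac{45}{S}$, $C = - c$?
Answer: $- \frac{3130896}{349} \approx -8971.0$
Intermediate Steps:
$C = 11499$ ($C = \left(-1\right) \left(-11499\right) = 11499$)
$U{\left(S \right)} = 1 + \frac{45}{S}$
$X = -10299$ ($X = 2 \cdot 20 \cdot 30 - 11499 = 40 \cdot 30 - 11499 = 1200 - 11499 = -10299$)
$\frac{X}{U{\left(304 \right)}} = - \frac{10299}{\frac{1}{304} \left(45 + 304\right)} = - \frac{10299}{\frac{1}{304} \cdot 349} = - \frac{10299}{\frac{349}{304}} = \left(-10299\right) \frac{304}{349} = - \frac{3130896}{349}$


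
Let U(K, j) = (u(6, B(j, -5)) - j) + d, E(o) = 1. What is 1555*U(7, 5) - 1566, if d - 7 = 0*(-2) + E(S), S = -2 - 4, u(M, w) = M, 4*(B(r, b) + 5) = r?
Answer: 12429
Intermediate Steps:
B(r, b) = -5 + r/4
S = -6
d = 8 (d = 7 + (0*(-2) + 1) = 7 + (0 + 1) = 7 + 1 = 8)
U(K, j) = 14 - j (U(K, j) = (6 - j) + 8 = 14 - j)
1555*U(7, 5) - 1566 = 1555*(14 - 1*5) - 1566 = 1555*(14 - 5) - 1566 = 1555*9 - 1566 = 13995 - 1566 = 12429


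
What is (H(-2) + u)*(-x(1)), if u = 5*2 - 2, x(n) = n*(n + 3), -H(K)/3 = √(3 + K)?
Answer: -20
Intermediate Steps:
H(K) = -3*√(3 + K)
x(n) = n*(3 + n)
u = 8 (u = 10 - 2 = 8)
(H(-2) + u)*(-x(1)) = (-3*√(3 - 2) + 8)*(-(3 + 1)) = (-3*√1 + 8)*(-4) = (-3*1 + 8)*(-1*4) = (-3 + 8)*(-4) = 5*(-4) = -20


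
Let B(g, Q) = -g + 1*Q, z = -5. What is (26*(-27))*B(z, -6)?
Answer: 702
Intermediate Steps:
B(g, Q) = Q - g (B(g, Q) = -g + Q = Q - g)
(26*(-27))*B(z, -6) = (26*(-27))*(-6 - 1*(-5)) = -702*(-6 + 5) = -702*(-1) = 702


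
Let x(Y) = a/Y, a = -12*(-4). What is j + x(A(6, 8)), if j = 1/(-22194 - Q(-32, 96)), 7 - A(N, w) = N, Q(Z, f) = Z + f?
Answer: 1068383/22258 ≈ 48.000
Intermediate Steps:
A(N, w) = 7 - N
a = 48
j = -1/22258 (j = 1/(-22194 - (-32 + 96)) = 1/(-22194 - 1*64) = 1/(-22194 - 64) = 1/(-22258) = -1/22258 ≈ -4.4928e-5)
x(Y) = 48/Y
j + x(A(6, 8)) = -1/22258 + 48/(7 - 1*6) = -1/22258 + 48/(7 - 6) = -1/22258 + 48/1 = -1/22258 + 48*1 = -1/22258 + 48 = 1068383/22258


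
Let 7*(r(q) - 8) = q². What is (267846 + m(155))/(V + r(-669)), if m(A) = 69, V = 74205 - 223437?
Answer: -1875405/597007 ≈ -3.1413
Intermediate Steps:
V = -149232
r(q) = 8 + q²/7
(267846 + m(155))/(V + r(-669)) = (267846 + 69)/(-149232 + (8 + (⅐)*(-669)²)) = 267915/(-149232 + (8 + (⅐)*447561)) = 267915/(-149232 + (8 + 447561/7)) = 267915/(-149232 + 447617/7) = 267915/(-597007/7) = 267915*(-7/597007) = -1875405/597007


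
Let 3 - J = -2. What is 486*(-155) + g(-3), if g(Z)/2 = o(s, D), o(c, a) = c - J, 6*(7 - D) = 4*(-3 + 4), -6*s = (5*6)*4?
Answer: -75380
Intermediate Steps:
J = 5 (J = 3 - 1*(-2) = 3 + 2 = 5)
s = -20 (s = -5*6*4/6 = -5*4 = -⅙*120 = -20)
D = 19/3 (D = 7 - 2*(-3 + 4)/3 = 7 - 2/3 = 7 - ⅙*4 = 7 - ⅔ = 19/3 ≈ 6.3333)
o(c, a) = -5 + c (o(c, a) = c - 1*5 = c - 5 = -5 + c)
g(Z) = -50 (g(Z) = 2*(-5 - 20) = 2*(-25) = -50)
486*(-155) + g(-3) = 486*(-155) - 50 = -75330 - 50 = -75380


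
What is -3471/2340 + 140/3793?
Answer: -329177/227580 ≈ -1.4464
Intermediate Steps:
-3471/2340 + 140/3793 = -3471*1/2340 + 140*(1/3793) = -89/60 + 140/3793 = -329177/227580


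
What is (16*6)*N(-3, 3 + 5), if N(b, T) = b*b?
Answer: 864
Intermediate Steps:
N(b, T) = b²
(16*6)*N(-3, 3 + 5) = (16*6)*(-3)² = 96*9 = 864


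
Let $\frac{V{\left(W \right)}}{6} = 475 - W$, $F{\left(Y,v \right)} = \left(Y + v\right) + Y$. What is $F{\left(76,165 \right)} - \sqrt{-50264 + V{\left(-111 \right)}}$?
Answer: $317 - 2 i \sqrt{11687} \approx 317.0 - 216.21 i$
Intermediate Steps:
$F{\left(Y,v \right)} = v + 2 Y$
$V{\left(W \right)} = 2850 - 6 W$ ($V{\left(W \right)} = 6 \left(475 - W\right) = 2850 - 6 W$)
$F{\left(76,165 \right)} - \sqrt{-50264 + V{\left(-111 \right)}} = \left(165 + 2 \cdot 76\right) - \sqrt{-50264 + \left(2850 - -666\right)} = \left(165 + 152\right) - \sqrt{-50264 + \left(2850 + 666\right)} = 317 - \sqrt{-50264 + 3516} = 317 - \sqrt{-46748} = 317 - 2 i \sqrt{11687}$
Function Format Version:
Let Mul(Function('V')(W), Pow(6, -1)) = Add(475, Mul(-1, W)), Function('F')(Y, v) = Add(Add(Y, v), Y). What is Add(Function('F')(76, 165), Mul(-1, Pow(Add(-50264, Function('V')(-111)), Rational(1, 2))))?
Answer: Add(317, Mul(-2, I, Pow(11687, Rational(1, 2)))) ≈ Add(317.00, Mul(-216.21, I))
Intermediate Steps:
Function('F')(Y, v) = Add(v, Mul(2, Y))
Function('V')(W) = Add(2850, Mul(-6, W)) (Function('V')(W) = Mul(6, Add(475, Mul(-1, W))) = Add(2850, Mul(-6, W)))
Add(Function('F')(76, 165), Mul(-1, Pow(Add(-50264, Function('V')(-111)), Rational(1, 2)))) = Add(Add(165, Mul(2, 76)), Mul(-1, Pow(Add(-50264, Add(2850, Mul(-6, -111))), Rational(1, 2)))) = Add(Add(165, 152), Mul(-1, Pow(Add(-50264, Add(2850, 666)), Rational(1, 2)))) = Add(317, Mul(-1, Pow(Add(-50264, 3516), Rational(1, 2)))) = Add(317, Mul(-1, Pow(-46748, Rational(1, 2)))) = Add(317, Mul(-1, Mul(2, I, Pow(11687, Rational(1, 2))))) = Add(317, Mul(-2, I, Pow(11687, Rational(1, 2))))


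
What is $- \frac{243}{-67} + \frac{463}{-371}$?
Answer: $\frac{59132}{24857} \approx 2.3789$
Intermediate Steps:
$- \frac{243}{-67} + \frac{463}{-371} = \left(-243\right) \left(- \frac{1}{67}\right) + 463 \left(- \frac{1}{371}\right) = \frac{243}{67} - \frac{463}{371} = \frac{59132}{24857}$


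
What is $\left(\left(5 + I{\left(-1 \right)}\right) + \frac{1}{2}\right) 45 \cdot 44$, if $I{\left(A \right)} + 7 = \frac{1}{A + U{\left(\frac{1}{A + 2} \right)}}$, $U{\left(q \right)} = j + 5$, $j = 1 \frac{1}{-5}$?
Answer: $- \frac{46530}{19} \approx -2448.9$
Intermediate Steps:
$j = - \frac{1}{5}$ ($j = 1 \left(- \frac{1}{5}\right) = - \frac{1}{5} \approx -0.2$)
$U{\left(q \right)} = \frac{24}{5}$ ($U{\left(q \right)} = - \frac{1}{5} + 5 = \frac{24}{5}$)
$I{\left(A \right)} = -7 + \frac{1}{\frac{24}{5} + A}$ ($I{\left(A \right)} = -7 + \frac{1}{A + \frac{24}{5}} = -7 + \frac{1}{\frac{24}{5} + A}$)
$\left(\left(5 + I{\left(-1 \right)}\right) + \frac{1}{2}\right) 45 \cdot 44 = \left(\left(5 + \frac{-163 - -35}{24 + 5 \left(-1\right)}\right) + \frac{1}{2}\right) 45 \cdot 44 = \left(\left(5 + \frac{-163 + 35}{24 - 5}\right) + \frac{1}{2}\right) 45 \cdot 44 = \left(\left(5 + \frac{1}{19} \left(-128\right)\right) + \frac{1}{2}\right) 45 \cdot 44 = \left(\left(5 - \frac{128}{19}\right) + \frac{1}{2}\right) 45 \cdot 44 = \left(- \frac{33}{19} + \frac{1}{2}\right) 45 \cdot 44 = \left(- \frac{47}{38}\right) 45 \cdot 44 = \left(- \frac{2115}{38}\right) 44 = - \frac{46530}{19}$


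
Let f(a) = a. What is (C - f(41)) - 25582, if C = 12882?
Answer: -12741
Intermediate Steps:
(C - f(41)) - 25582 = (12882 - 1*41) - 25582 = (12882 - 41) - 25582 = 12841 - 25582 = -12741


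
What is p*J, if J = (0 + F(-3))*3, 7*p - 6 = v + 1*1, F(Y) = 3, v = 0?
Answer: 9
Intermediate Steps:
p = 1 (p = 6/7 + (0 + 1*1)/7 = 6/7 + (0 + 1)/7 = 6/7 + (⅐)*1 = 6/7 + ⅐ = 1)
J = 9 (J = (0 + 3)*3 = 3*3 = 9)
p*J = 1*9 = 9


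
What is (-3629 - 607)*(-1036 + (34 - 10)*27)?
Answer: 1643568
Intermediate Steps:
(-3629 - 607)*(-1036 + (34 - 10)*27) = -4236*(-1036 + 24*27) = -4236*(-1036 + 648) = -4236*(-388) = 1643568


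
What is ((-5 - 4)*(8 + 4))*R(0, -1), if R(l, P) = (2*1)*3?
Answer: -648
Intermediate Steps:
R(l, P) = 6 (R(l, P) = 2*3 = 6)
((-5 - 4)*(8 + 4))*R(0, -1) = ((-5 - 4)*(8 + 4))*6 = -9*12*6 = -108*6 = -648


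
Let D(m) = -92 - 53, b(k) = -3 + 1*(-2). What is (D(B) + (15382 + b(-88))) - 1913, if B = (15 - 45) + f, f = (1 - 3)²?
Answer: 13319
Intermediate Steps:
b(k) = -5 (b(k) = -3 - 2 = -5)
f = 4 (f = (-2)² = 4)
B = -26 (B = (15 - 45) + 4 = -30 + 4 = -26)
D(m) = -145
(D(B) + (15382 + b(-88))) - 1913 = (-145 + (15382 - 5)) - 1913 = (-145 + 15377) - 1913 = 15232 - 1913 = 13319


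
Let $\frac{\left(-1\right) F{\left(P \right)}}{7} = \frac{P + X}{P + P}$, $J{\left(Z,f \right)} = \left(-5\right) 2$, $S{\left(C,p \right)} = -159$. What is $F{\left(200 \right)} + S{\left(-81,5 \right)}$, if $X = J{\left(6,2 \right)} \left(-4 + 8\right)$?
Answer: $- \frac{809}{5} \approx -161.8$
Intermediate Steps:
$J{\left(Z,f \right)} = -10$
$X = -40$ ($X = - 10 \left(-4 + 8\right) = \left(-10\right) 4 = -40$)
$F{\left(P \right)} = - \frac{7 \left(-40 + P\right)}{2 P}$ ($F{\left(P \right)} = - 7 \frac{P - 40}{P + P} = - 7 \frac{-40 + P}{2 P} = - \frac{7 \left(-40 + P\right)}{2 P}$)
$F{\left(200 \right)} + S{\left(-81,5 \right)} = \left(- \frac{7}{2} + \frac{140}{200}\right) - 159 = \left(- \frac{7}{2} + 140 \cdot \frac{1}{200}\right) - 159 = \left(- \frac{7}{2} + \frac{7}{10}\right) - 159 = - \frac{14}{5} - 159 = - \frac{809}{5}$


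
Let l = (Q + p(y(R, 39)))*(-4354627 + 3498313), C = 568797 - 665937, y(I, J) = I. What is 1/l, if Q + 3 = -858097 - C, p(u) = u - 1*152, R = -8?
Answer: 1/651757711680 ≈ 1.5343e-12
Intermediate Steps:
C = -97140
p(u) = -152 + u (p(u) = u - 152 = -152 + u)
Q = -760960 (Q = -3 + (-858097 - 1*(-97140)) = -3 + (-858097 + 97140) = -3 - 760957 = -760960)
l = 651757711680 (l = (-760960 + (-152 - 8))*(-4354627 + 3498313) = (-760960 - 160)*(-856314) = -761120*(-856314) = 651757711680)
1/l = 1/651757711680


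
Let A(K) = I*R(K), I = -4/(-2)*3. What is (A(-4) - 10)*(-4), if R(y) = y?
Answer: 136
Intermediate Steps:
I = 6 (I = -4*(-½)*3 = 2*3 = 6)
A(K) = 6*K
(A(-4) - 10)*(-4) = (6*(-4) - 10)*(-4) = (-24 - 10)*(-4) = -34*(-4) = 136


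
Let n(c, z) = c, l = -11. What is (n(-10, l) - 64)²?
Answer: 5476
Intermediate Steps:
(n(-10, l) - 64)² = (-10 - 64)² = (-74)² = 5476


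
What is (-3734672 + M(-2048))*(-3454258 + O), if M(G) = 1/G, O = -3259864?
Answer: 25676844483852677/1024 ≈ 2.5075e+13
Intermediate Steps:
(-3734672 + M(-2048))*(-3454258 + O) = (-3734672 + 1/(-2048))*(-3454258 - 3259864) = (-3734672 - 1/2048)*(-6714122) = -7648608257/2048*(-6714122) = 25676844483852677/1024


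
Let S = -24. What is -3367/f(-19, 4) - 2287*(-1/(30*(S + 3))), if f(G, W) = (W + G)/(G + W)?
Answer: -2123497/630 ≈ -3370.6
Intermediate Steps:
f(G, W) = 1 (f(G, W) = (G + W)/(G + W) = 1)
-3367/f(-19, 4) - 2287*(-1/(30*(S + 3))) = -3367/1 - 2287*(-1/(30*(-24 + 3))) = -3367*1 - 2287/((-21*(-30))) = -3367 - 2287/630 = -2123497/630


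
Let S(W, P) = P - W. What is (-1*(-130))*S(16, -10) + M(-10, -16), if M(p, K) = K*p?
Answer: -3220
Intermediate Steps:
(-1*(-130))*S(16, -10) + M(-10, -16) = (-1*(-130))*(-10 - 1*16) - 16*(-10) = 130*(-10 - 16) + 160 = 130*(-26) + 160 = -3380 + 160 = -3220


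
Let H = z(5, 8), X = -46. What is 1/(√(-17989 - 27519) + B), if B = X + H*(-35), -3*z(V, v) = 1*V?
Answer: 111/410941 - 18*I*√11377/410941 ≈ 0.00027011 - 0.004672*I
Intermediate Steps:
z(V, v) = -V/3
H = -5/3 (H = -⅓*5 = -5/3 ≈ -1.6667)
B = 37/3 (B = -46 - 5/3*(-35) = -46 + 175/3 = 37/3 ≈ 12.333)
1/(√(-17989 - 27519) + B) = 1/(√(-17989 - 27519) + 37/3) = 1/(√(-45508) + 37/3) = 1/(2*I*√11377 + 37/3) = 1/(37/3 + 2*I*√11377)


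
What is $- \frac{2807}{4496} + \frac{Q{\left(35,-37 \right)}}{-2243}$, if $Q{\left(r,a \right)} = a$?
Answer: $- \frac{6129749}{10084528} \approx -0.60784$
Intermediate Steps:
$- \frac{2807}{4496} + \frac{Q{\left(35,-37 \right)}}{-2243} = - \frac{2807}{4496} - \frac{37}{-2243} = \left(-2807\right) \frac{1}{4496} - - \frac{37}{2243} = - \frac{2807}{4496} + \frac{37}{2243} = - \frac{6129749}{10084528}$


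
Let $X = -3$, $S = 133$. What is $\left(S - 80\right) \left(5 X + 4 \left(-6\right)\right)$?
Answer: $-2067$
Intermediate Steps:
$\left(S - 80\right) \left(5 X + 4 \left(-6\right)\right) = \left(133 - 80\right) \left(5 \left(-3\right) + 4 \left(-6\right)\right) = 53 \left(-15 - 24\right) = 53 \left(-39\right) = -2067$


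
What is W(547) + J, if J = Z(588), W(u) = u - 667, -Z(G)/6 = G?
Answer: -3648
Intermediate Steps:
Z(G) = -6*G
W(u) = -667 + u
J = -3528 (J = -6*588 = -3528)
W(547) + J = (-667 + 547) - 3528 = -120 - 3528 = -3648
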